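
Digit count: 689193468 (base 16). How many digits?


689193468 in base 16 = 291441FC
Number of digits = 8

8 digits (base 16)


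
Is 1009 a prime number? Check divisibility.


Check divisors up to sqrt(1009) = 31.7648
No divisors found.
1009 is prime.

Yes, 1009 is prime


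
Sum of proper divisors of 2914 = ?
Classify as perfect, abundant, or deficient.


Proper divisors: 1, 2, 31, 47, 62, 94, 1457
Sum = 1 + 2 + 31 + 47 + 62 + 94 + 1457 = 1694
1694 < 2914 → deficient

s(2914) = 1694 (deficient)


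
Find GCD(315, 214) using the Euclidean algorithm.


315 = 1 * 214 + 101
214 = 2 * 101 + 12
101 = 8 * 12 + 5
12 = 2 * 5 + 2
5 = 2 * 2 + 1
2 = 2 * 1 + 0
GCD = 1


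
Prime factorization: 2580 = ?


2580 / 2 = 1290
1290 / 2 = 645
645 / 3 = 215
215 / 5 = 43
43 / 43 = 1
2580 = 2^2 × 3 × 5 × 43


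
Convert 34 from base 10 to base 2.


34 (base 10) = 34 (decimal)
34 (decimal) = 100010 (base 2)


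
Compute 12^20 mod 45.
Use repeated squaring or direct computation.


12^1 mod 45 = 12
12^2 mod 45 = 9
12^3 mod 45 = 18
12^4 mod 45 = 36
12^5 mod 45 = 27
12^6 mod 45 = 9
12^7 mod 45 = 18
12^8 mod 45 = 36
12^9 mod 45 = 27
12^10 mod 45 = 9
12^11 mod 45 = 18
12^12 mod 45 = 36
12^13 mod 45 = 27
12^14 mod 45 = 9
12^15 mod 45 = 18
12^16 mod 45 = 36
12^17 mod 45 = 27
12^18 mod 45 = 9
12^19 mod 45 = 18
12^20 mod 45 = 36


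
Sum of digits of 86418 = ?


8 + 6 + 4 + 1 + 8 = 27


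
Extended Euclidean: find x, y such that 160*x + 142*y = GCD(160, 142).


Tabular extended Euclidean (each row: r = 160*s + 142*t):
r=160, s=1, t=0
r=142, s=0, t=1
q=1: r=18, s=1, t=-1   [160*(1) + 142*(-1) = 18]
q=7: r=16, s=-7, t=8   [160*(-7) + 142*(8) = 16]
q=1: r=2, s=8, t=-9   [160*(8) + 142*(-9) = 2]
q=8: r=0, s=-71, t=80   [160*(-71) + 142*(80) = 0]
GCD = 2; from the row with r=2: x=8, y=-9
Check: 160*(8) + 142*(-9) = 1280 - 1278 = 2

GCD = 2, x = 8, y = -9


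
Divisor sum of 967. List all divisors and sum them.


Divisors of 967: 1, 967
Sum = 1 + 967 = 968

σ(967) = 968


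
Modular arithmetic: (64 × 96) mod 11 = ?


64 × 96 = 6144
6144 mod 11 = 6


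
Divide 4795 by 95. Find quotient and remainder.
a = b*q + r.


4795 = 95 * 50 + 45
Check: 4750 + 45 = 4795

q = 50, r = 45


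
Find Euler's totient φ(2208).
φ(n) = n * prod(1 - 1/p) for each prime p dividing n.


2208 = 2^5 × 3 × 23
Prime factors: 2, 3, 23
φ(2208) = 2208 × (1-1/2) × (1-1/3) × (1-1/23)
= 2208 × 1/2 × 2/3 × 22/23 = 704

φ(2208) = 704


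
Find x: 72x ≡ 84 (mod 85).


GCD(72, 85) = 1, unique solution
a^(-1) mod 85 = 13
x = 13 * 84 mod 85 = 72

x ≡ 72 (mod 85)


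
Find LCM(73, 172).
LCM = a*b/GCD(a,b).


GCD(73, 172) = 1
LCM = 73*172/1 = 12556/1 = 12556

LCM = 12556


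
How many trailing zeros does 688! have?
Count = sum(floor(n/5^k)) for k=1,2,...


floor(688/5) = 137
floor(688/25) = 27
floor(688/125) = 5
floor(688/625) = 1
Total = 170

170 trailing zeros


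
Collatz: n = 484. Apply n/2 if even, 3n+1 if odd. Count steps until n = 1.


484 → 242 → 121 → 364 → 182 → 91 → 274 → 137 → 412 → 206 → 103 → 310 → 155 → 466 → 233 → 700 → 350 → 175 → 526 → 263 → 790 → 395 → 1186 → 593 → 1780 → 890 → 445 → 1336 → 668 → 334 → 167 → 502 → 251 → 754 → 377 → 1132 → 566 → 283 → 850 → 425 → 1276 → 638 → 319 → 958 → 479 → 1438 → 719 → 2158 → 1079 → 3238 → 1619 → 4858 → 2429 → 7288 → 3644 → 1822 → 911 → 2734 → 1367 → 4102 → 2051 → 6154 → 3077 → 9232 → 4616 → 2308 → 1154 → 577 → 1732 → 866 → 433 → 1300 → 650 → 325 → 976 → 488 → 244 → 122 → 61 → 184 → 92 → 46 → 23 → 70 → 35 → 106 → 53 → 160 → 80 → 40 → 20 → 10 → 5 → 16 → 8 → 4 → 2 → 1
Total steps = 97

97 steps


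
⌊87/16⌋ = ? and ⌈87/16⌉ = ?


87/16 = 5.4375
floor = 5
ceil = 6

floor = 5, ceil = 6


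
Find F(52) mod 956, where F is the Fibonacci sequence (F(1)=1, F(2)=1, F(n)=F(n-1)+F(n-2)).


F(k) mod 956 for k=1..52:
1, 1, 2, 3, 5, 8, 13, 21, 34, 55, 89, 144, 233, 377, 610, 31, 641, 672, 357, 73, 430, 503, 933, 480, 457, 937, 438, 419, 857, 320, 221, 541, 762, 347, 153, 500, 653, 197, 850, 91, 941, 76, 61, 137, 198, 335, 533, 868, 445, 357, 802, 203
F(52) mod 956 = 203


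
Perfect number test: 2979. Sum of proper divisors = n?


Proper divisors of 2979: 1, 3, 9, 331, 993
Sum = 1 + 3 + 9 + 331 + 993 = 1337

No, 2979 is not perfect (1337 ≠ 2979)


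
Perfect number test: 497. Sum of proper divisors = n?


Proper divisors of 497: 1, 7, 71
Sum = 1 + 7 + 71 = 79

No, 497 is not perfect (79 ≠ 497)


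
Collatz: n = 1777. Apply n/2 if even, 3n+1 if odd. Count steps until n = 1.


1777 → 5332 → 2666 → 1333 → 4000 → 2000 → 1000 → 500 → 250 → 125 → 376 → 188 → 94 → 47 → 142 → 71 → 214 → 107 → 322 → 161 → 484 → 242 → 121 → 364 → 182 → 91 → 274 → 137 → 412 → 206 → 103 → 310 → 155 → 466 → 233 → 700 → 350 → 175 → 526 → 263 → 790 → 395 → 1186 → 593 → 1780 → 890 → 445 → 1336 → 668 → 334 → 167 → 502 → 251 → 754 → 377 → 1132 → 566 → 283 → 850 → 425 → 1276 → 638 → 319 → 958 → 479 → 1438 → 719 → 2158 → 1079 → 3238 → 1619 → 4858 → 2429 → 7288 → 3644 → 1822 → 911 → 2734 → 1367 → 4102 → 2051 → 6154 → 3077 → 9232 → 4616 → 2308 → 1154 → 577 → 1732 → 866 → 433 → 1300 → 650 → 325 → 976 → 488 → 244 → 122 → 61 → 184 → 92 → 46 → 23 → 70 → 35 → 106 → 53 → 160 → 80 → 40 → 20 → 10 → 5 → 16 → 8 → 4 → 2 → 1
Total steps = 117

117 steps


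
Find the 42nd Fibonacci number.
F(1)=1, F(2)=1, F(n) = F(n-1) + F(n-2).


Sequence: 1, 1, 2, 3, 5, 8, 13, 21, 34, 55, 89, 144, 233, 377, 610, 987, 1597, 2584, 4181, 6765, 10946, 17711, 28657, 46368, 75025, 121393, 196418, 317811, 514229, 832040, 1346269, 2178309, 3524578, 5702887, 9227465, 14930352, 24157817, 39088169, 63245986, 102334155, 165580141, 267914296
F(42) = 267914296


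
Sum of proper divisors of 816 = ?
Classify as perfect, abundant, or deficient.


Proper divisors: 1, 2, 3, 4, 6, 8, 12, 16, 17, 24, 34, 48, 51, 68, 102, 136, 204, 272, 408
Sum = 1 + 2 + 3 + 4 + 6 + 8 + 12 + 16 + 17 + 24 + 34 + 48 + 51 + 68 + 102 + 136 + 204 + 272 + 408 = 1416
1416 > 816 → abundant

s(816) = 1416 (abundant)


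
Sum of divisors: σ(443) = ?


Divisors of 443: 1, 443
Sum = 1 + 443 = 444

σ(443) = 444


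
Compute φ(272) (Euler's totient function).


272 = 2^4 × 17
Prime factors: 2, 17
φ(272) = 272 × (1-1/2) × (1-1/17)
= 272 × 1/2 × 16/17 = 128

φ(272) = 128


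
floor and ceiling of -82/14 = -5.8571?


-82/14 = -5.8571
floor = -6
ceil = -5

floor = -6, ceil = -5


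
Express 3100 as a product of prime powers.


3100 / 2 = 1550
1550 / 2 = 775
775 / 5 = 155
155 / 5 = 31
31 / 31 = 1
3100 = 2^2 × 5^2 × 31


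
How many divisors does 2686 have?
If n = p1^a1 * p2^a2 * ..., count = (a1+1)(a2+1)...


2686 = 2^1 × 17^1 × 79^1
d(2686) = (1+1) × (1+1) × (1+1) = 8

8 divisors


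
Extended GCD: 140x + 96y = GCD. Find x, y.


Tabular extended Euclidean (each row: r = 140*s + 96*t):
r=140, s=1, t=0
r=96, s=0, t=1
q=1: r=44, s=1, t=-1   [140*(1) + 96*(-1) = 44]
q=2: r=8, s=-2, t=3   [140*(-2) + 96*(3) = 8]
q=5: r=4, s=11, t=-16   [140*(11) + 96*(-16) = 4]
q=2: r=0, s=-24, t=35   [140*(-24) + 96*(35) = 0]
GCD = 4; from the row with r=4: x=11, y=-16
Check: 140*(11) + 96*(-16) = 1540 - 1536 = 4

GCD = 4, x = 11, y = -16


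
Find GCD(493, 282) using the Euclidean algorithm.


493 = 1 * 282 + 211
282 = 1 * 211 + 71
211 = 2 * 71 + 69
71 = 1 * 69 + 2
69 = 34 * 2 + 1
2 = 2 * 1 + 0
GCD = 1


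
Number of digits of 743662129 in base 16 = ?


743662129 in base 16 = 2C536231
Number of digits = 8

8 digits (base 16)


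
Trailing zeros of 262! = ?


floor(262/5) = 52
floor(262/25) = 10
floor(262/125) = 2
Total = 64

64 trailing zeros


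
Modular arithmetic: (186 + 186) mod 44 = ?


186 + 186 = 372
372 mod 44 = 20


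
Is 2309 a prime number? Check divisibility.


Check divisors up to sqrt(2309) = 48.0521
No divisors found.
2309 is prime.

Yes, 2309 is prime


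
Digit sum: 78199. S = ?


7 + 8 + 1 + 9 + 9 = 34


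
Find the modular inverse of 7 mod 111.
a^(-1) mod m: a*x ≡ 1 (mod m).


Use the extended Euclidean algorithm on (111, 7); each row r = 111*s + 7*t:
r=111, s=1, t=0
r=7, s=0, t=1
q=15: r=6, s=1, t=-15   [111*(1) + 7*(-15) = 6]
q=1: r=1, s=-1, t=16   [111*(-1) + 7*(16) = 1]
q=6: r=0, s=7, t=-111   [111*(7) + 7*(-111) = 0]
GCD = 1 with t = 16, so 7*(16) ≡ 1 (mod 111)
Inverse = 16 mod 111 = 16
Check: 7 * 16 = 112 ≡ 1 (mod 111)

7^(-1) ≡ 16 (mod 111)


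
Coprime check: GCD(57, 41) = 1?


Euclidean algorithm:
57 = 1 * 41 + 16
41 = 2 * 16 + 9
16 = 1 * 9 + 7
9 = 1 * 7 + 2
7 = 3 * 2 + 1
2 = 2 * 1 + 0
GCD(57, 41) = 1

Yes, coprime (GCD = 1)


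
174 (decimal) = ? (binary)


174 (base 10) = 174 (decimal)
174 (decimal) = 10101110 (base 2)


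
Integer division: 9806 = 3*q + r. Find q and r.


9806 = 3 * 3268 + 2
Check: 9804 + 2 = 9806

q = 3268, r = 2


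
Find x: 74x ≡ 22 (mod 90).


GCD(74, 90) = 2 divides 22
Divide: 37x ≡ 11 (mod 45)
x ≡ 38 (mod 45)


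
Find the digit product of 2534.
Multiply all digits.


2 × 5 × 3 × 4 = 120


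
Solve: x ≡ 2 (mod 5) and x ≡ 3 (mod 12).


M = 5*12 = 60
M1 = M/5 = 12, M2 = M/12 = 5
M1^(-1) mod 5 = 3, M2^(-1) mod 12 = 5
x = 2*12*3 + 3*5*5 = 147
147 mod 60 = 27
Check: 27 mod 5 = 2 ✓, 27 mod 12 = 3 ✓

x ≡ 27 (mod 60)


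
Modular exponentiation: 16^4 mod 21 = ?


16^1 mod 21 = 16
16^2 mod 21 = 4
16^3 mod 21 = 1
16^4 mod 21 = 16


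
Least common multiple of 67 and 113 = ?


GCD(67, 113) = 1
LCM = 67*113/1 = 7571/1 = 7571

LCM = 7571


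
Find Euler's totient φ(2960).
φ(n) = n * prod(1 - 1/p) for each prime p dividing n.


2960 = 2^4 × 5 × 37
Prime factors: 2, 5, 37
φ(2960) = 2960 × (1-1/2) × (1-1/5) × (1-1/37)
= 2960 × 1/2 × 4/5 × 36/37 = 1152

φ(2960) = 1152


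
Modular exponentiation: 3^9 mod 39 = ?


3^1 mod 39 = 3
3^2 mod 39 = 9
3^3 mod 39 = 27
3^4 mod 39 = 3
3^5 mod 39 = 9
3^6 mod 39 = 27
3^7 mod 39 = 3
3^8 mod 39 = 9
3^9 mod 39 = 27


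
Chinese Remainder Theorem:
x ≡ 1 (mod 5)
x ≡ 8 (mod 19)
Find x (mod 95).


M = 5*19 = 95
M1 = M/5 = 19, M2 = M/19 = 5
M1^(-1) mod 5 = 4, M2^(-1) mod 19 = 4
x = 1*19*4 + 8*5*4 = 236
236 mod 95 = 46
Check: 46 mod 5 = 1 ✓, 46 mod 19 = 8 ✓

x ≡ 46 (mod 95)


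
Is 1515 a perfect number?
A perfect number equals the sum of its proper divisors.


Proper divisors of 1515: 1, 3, 5, 15, 101, 303, 505
Sum = 1 + 3 + 5 + 15 + 101 + 303 + 505 = 933

No, 1515 is not perfect (933 ≠ 1515)


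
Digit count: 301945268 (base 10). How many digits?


301945268 has 9 digits in base 10
floor(log10(301945268)) + 1 = floor(8.4799) + 1 = 9

9 digits (base 10)


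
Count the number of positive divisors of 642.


642 = 2^1 × 3^1 × 107^1
d(642) = (1+1) × (1+1) × (1+1) = 8

8 divisors


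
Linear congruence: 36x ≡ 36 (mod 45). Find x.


GCD(36, 45) = 9 divides 36
Divide: 4x ≡ 4 (mod 5)
x ≡ 1 (mod 5)


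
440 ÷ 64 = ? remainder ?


440 = 64 * 6 + 56
Check: 384 + 56 = 440

q = 6, r = 56


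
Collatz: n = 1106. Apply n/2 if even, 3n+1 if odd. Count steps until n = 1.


1106 → 553 → 1660 → 830 → 415 → 1246 → 623 → 1870 → 935 → 2806 → 1403 → 4210 → 2105 → 6316 → 3158 → 1579 → 4738 → 2369 → 7108 → 3554 → 1777 → 5332 → 2666 → 1333 → 4000 → 2000 → 1000 → 500 → 250 → 125 → 376 → 188 → 94 → 47 → 142 → 71 → 214 → 107 → 322 → 161 → 484 → 242 → 121 → 364 → 182 → 91 → 274 → 137 → 412 → 206 → 103 → 310 → 155 → 466 → 233 → 700 → 350 → 175 → 526 → 263 → 790 → 395 → 1186 → 593 → 1780 → 890 → 445 → 1336 → 668 → 334 → 167 → 502 → 251 → 754 → 377 → 1132 → 566 → 283 → 850 → 425 → 1276 → 638 → 319 → 958 → 479 → 1438 → 719 → 2158 → 1079 → 3238 → 1619 → 4858 → 2429 → 7288 → 3644 → 1822 → 911 → 2734 → 1367 → 4102 → 2051 → 6154 → 3077 → 9232 → 4616 → 2308 → 1154 → 577 → 1732 → 866 → 433 → 1300 → 650 → 325 → 976 → 488 → 244 → 122 → 61 → 184 → 92 → 46 → 23 → 70 → 35 → 106 → 53 → 160 → 80 → 40 → 20 → 10 → 5 → 16 → 8 → 4 → 2 → 1
Total steps = 137

137 steps


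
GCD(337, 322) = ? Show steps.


337 = 1 * 322 + 15
322 = 21 * 15 + 7
15 = 2 * 7 + 1
7 = 7 * 1 + 0
GCD = 1


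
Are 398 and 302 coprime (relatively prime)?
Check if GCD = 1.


Euclidean algorithm:
398 = 1 * 302 + 96
302 = 3 * 96 + 14
96 = 6 * 14 + 12
14 = 1 * 12 + 2
12 = 6 * 2 + 0
GCD(398, 302) = 2

No, not coprime (GCD = 2)


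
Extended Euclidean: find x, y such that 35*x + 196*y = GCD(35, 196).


Tabular extended Euclidean (each row: r = 35*s + 196*t):
r=35, s=1, t=0
r=196, s=0, t=1
q=0: r=35, s=1, t=0   [35*(1) + 196*(0) = 35]
q=5: r=21, s=-5, t=1   [35*(-5) + 196*(1) = 21]
q=1: r=14, s=6, t=-1   [35*(6) + 196*(-1) = 14]
q=1: r=7, s=-11, t=2   [35*(-11) + 196*(2) = 7]
q=2: r=0, s=28, t=-5   [35*(28) + 196*(-5) = 0]
GCD = 7; from the row with r=7: x=-11, y=2
Check: 35*(-11) + 196*(2) = -385 + 392 = 7

GCD = 7, x = -11, y = 2


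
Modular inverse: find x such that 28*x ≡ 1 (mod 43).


Use the extended Euclidean algorithm on (43, 28); each row r = 43*s + 28*t:
r=43, s=1, t=0
r=28, s=0, t=1
q=1: r=15, s=1, t=-1   [43*(1) + 28*(-1) = 15]
q=1: r=13, s=-1, t=2   [43*(-1) + 28*(2) = 13]
q=1: r=2, s=2, t=-3   [43*(2) + 28*(-3) = 2]
q=6: r=1, s=-13, t=20   [43*(-13) + 28*(20) = 1]
q=2: r=0, s=28, t=-43   [43*(28) + 28*(-43) = 0]
GCD = 1 with t = 20, so 28*(20) ≡ 1 (mod 43)
Inverse = 20 mod 43 = 20
Check: 28 * 20 = 560 ≡ 1 (mod 43)

28^(-1) ≡ 20 (mod 43)


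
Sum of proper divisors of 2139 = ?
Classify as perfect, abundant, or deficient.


Proper divisors: 1, 3, 23, 31, 69, 93, 713
Sum = 1 + 3 + 23 + 31 + 69 + 93 + 713 = 933
933 < 2139 → deficient

s(2139) = 933 (deficient)


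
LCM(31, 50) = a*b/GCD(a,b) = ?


GCD(31, 50) = 1
LCM = 31*50/1 = 1550/1 = 1550

LCM = 1550


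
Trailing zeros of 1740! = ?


floor(1740/5) = 348
floor(1740/25) = 69
floor(1740/125) = 13
floor(1740/625) = 2
Total = 432

432 trailing zeros


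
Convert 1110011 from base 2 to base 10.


1110011 (base 2) = 115 (decimal)
115 (decimal) = 115 (base 10)


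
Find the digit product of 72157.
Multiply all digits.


7 × 2 × 1 × 5 × 7 = 490


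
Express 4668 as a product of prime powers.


4668 / 2 = 2334
2334 / 2 = 1167
1167 / 3 = 389
389 / 389 = 1
4668 = 2^2 × 3 × 389


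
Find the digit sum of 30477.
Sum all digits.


3 + 0 + 4 + 7 + 7 = 21


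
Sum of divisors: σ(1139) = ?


Divisors of 1139: 1, 17, 67, 1139
Sum = 1 + 17 + 67 + 1139 = 1224

σ(1139) = 1224


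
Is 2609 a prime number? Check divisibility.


Check divisors up to sqrt(2609) = 51.0784
No divisors found.
2609 is prime.

Yes, 2609 is prime


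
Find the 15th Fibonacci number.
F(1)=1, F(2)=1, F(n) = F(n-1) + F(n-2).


Sequence: 1, 1, 2, 3, 5, 8, 13, 21, 34, 55, 89, 144, 233, 377, 610
F(15) = 610


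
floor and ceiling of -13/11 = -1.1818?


-13/11 = -1.1818
floor = -2
ceil = -1

floor = -2, ceil = -1


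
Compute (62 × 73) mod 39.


62 × 73 = 4526
4526 mod 39 = 2


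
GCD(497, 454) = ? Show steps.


497 = 1 * 454 + 43
454 = 10 * 43 + 24
43 = 1 * 24 + 19
24 = 1 * 19 + 5
19 = 3 * 5 + 4
5 = 1 * 4 + 1
4 = 4 * 1 + 0
GCD = 1


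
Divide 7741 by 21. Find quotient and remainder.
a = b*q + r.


7741 = 21 * 368 + 13
Check: 7728 + 13 = 7741

q = 368, r = 13


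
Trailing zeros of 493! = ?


floor(493/5) = 98
floor(493/25) = 19
floor(493/125) = 3
Total = 120

120 trailing zeros


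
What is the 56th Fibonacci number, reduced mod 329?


F(k) mod 329 for k=1..56:
1, 1, 2, 3, 5, 8, 13, 21, 34, 55, 89, 144, 233, 48, 281, 0, 281, 281, 233, 185, 89, 274, 34, 308, 13, 321, 5, 326, 2, 328, 1, 0, 1, 1, 2, 3, 5, 8, 13, 21, 34, 55, 89, 144, 233, 48, 281, 0, 281, 281, 233, 185, 89, 274, 34, 308
F(56) mod 329 = 308


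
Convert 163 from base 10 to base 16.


163 (base 10) = 163 (decimal)
163 (decimal) = A3 (base 16)


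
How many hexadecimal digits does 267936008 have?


267936008 in base 16 = FF86108
Number of digits = 7

7 digits (base 16)


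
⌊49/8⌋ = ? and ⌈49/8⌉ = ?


49/8 = 6.1250
floor = 6
ceil = 7

floor = 6, ceil = 7


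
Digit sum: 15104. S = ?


1 + 5 + 1 + 0 + 4 = 11


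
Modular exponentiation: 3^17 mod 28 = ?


3^1 mod 28 = 3
3^2 mod 28 = 9
3^3 mod 28 = 27
3^4 mod 28 = 25
3^5 mod 28 = 19
3^6 mod 28 = 1
3^7 mod 28 = 3
3^8 mod 28 = 9
3^9 mod 28 = 27
3^10 mod 28 = 25
3^11 mod 28 = 19
3^12 mod 28 = 1
3^13 mod 28 = 3
3^14 mod 28 = 9
3^15 mod 28 = 27
3^16 mod 28 = 25
3^17 mod 28 = 19


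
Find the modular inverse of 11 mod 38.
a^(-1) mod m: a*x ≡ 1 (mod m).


Use the extended Euclidean algorithm on (38, 11); each row r = 38*s + 11*t:
r=38, s=1, t=0
r=11, s=0, t=1
q=3: r=5, s=1, t=-3   [38*(1) + 11*(-3) = 5]
q=2: r=1, s=-2, t=7   [38*(-2) + 11*(7) = 1]
q=5: r=0, s=11, t=-38   [38*(11) + 11*(-38) = 0]
GCD = 1 with t = 7, so 11*(7) ≡ 1 (mod 38)
Inverse = 7 mod 38 = 7
Check: 11 * 7 = 77 ≡ 1 (mod 38)

11^(-1) ≡ 7 (mod 38)


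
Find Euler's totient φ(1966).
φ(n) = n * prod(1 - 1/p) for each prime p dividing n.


1966 = 2 × 983
Prime factors: 2, 983
φ(1966) = 1966 × (1-1/2) × (1-1/983)
= 1966 × 1/2 × 982/983 = 982

φ(1966) = 982


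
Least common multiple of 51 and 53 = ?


GCD(51, 53) = 1
LCM = 51*53/1 = 2703/1 = 2703

LCM = 2703


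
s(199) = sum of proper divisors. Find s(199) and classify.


Proper divisors: 1
Sum = 1 = 1
1 < 199 → deficient

s(199) = 1 (deficient)


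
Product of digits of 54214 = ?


5 × 4 × 2 × 1 × 4 = 160


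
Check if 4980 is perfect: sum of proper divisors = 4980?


Proper divisors of 4980: 1, 2, 3, 4, 5, 6, 10, 12, 15, 20, 30, 60, 83, 166, 249, 332, 415, 498, 830, 996, 1245, 1660, 2490
Sum = 1 + 2 + 3 + 4 + 5 + 6 + 10 + 12 + 15 + 20 + 30 + 60 + 83 + 166 + 249 + 332 + 415 + 498 + 830 + 996 + 1245 + 1660 + 2490 = 9132

No, 4980 is not perfect (9132 ≠ 4980)


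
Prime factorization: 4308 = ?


4308 / 2 = 2154
2154 / 2 = 1077
1077 / 3 = 359
359 / 359 = 1
4308 = 2^2 × 3 × 359


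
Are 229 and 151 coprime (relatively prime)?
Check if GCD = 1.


Euclidean algorithm:
229 = 1 * 151 + 78
151 = 1 * 78 + 73
78 = 1 * 73 + 5
73 = 14 * 5 + 3
5 = 1 * 3 + 2
3 = 1 * 2 + 1
2 = 2 * 1 + 0
GCD(229, 151) = 1

Yes, coprime (GCD = 1)


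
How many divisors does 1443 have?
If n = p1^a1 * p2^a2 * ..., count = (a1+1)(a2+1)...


1443 = 3^1 × 13^1 × 37^1
d(1443) = (1+1) × (1+1) × (1+1) = 8

8 divisors


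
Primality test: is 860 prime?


860 / 2 = 430 (exact division)
860 is NOT prime.

No, 860 is not prime


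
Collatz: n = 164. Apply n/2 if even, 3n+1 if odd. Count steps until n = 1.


164 → 82 → 41 → 124 → 62 → 31 → 94 → 47 → 142 → 71 → 214 → 107 → 322 → 161 → 484 → 242 → 121 → 364 → 182 → 91 → 274 → 137 → 412 → 206 → 103 → 310 → 155 → 466 → 233 → 700 → 350 → 175 → 526 → 263 → 790 → 395 → 1186 → 593 → 1780 → 890 → 445 → 1336 → 668 → 334 → 167 → 502 → 251 → 754 → 377 → 1132 → 566 → 283 → 850 → 425 → 1276 → 638 → 319 → 958 → 479 → 1438 → 719 → 2158 → 1079 → 3238 → 1619 → 4858 → 2429 → 7288 → 3644 → 1822 → 911 → 2734 → 1367 → 4102 → 2051 → 6154 → 3077 → 9232 → 4616 → 2308 → 1154 → 577 → 1732 → 866 → 433 → 1300 → 650 → 325 → 976 → 488 → 244 → 122 → 61 → 184 → 92 → 46 → 23 → 70 → 35 → 106 → 53 → 160 → 80 → 40 → 20 → 10 → 5 → 16 → 8 → 4 → 2 → 1
Total steps = 111

111 steps


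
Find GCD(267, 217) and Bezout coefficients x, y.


Tabular extended Euclidean (each row: r = 267*s + 217*t):
r=267, s=1, t=0
r=217, s=0, t=1
q=1: r=50, s=1, t=-1   [267*(1) + 217*(-1) = 50]
q=4: r=17, s=-4, t=5   [267*(-4) + 217*(5) = 17]
q=2: r=16, s=9, t=-11   [267*(9) + 217*(-11) = 16]
q=1: r=1, s=-13, t=16   [267*(-13) + 217*(16) = 1]
q=16: r=0, s=217, t=-267   [267*(217) + 217*(-267) = 0]
GCD = 1; from the row with r=1: x=-13, y=16
Check: 267*(-13) + 217*(16) = -3471 + 3472 = 1

GCD = 1, x = -13, y = 16


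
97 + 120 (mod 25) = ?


97 + 120 = 217
217 mod 25 = 17


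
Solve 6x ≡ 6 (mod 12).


GCD(6, 12) = 6 divides 6
Divide: 1x ≡ 1 (mod 2)
x ≡ 1 (mod 2)


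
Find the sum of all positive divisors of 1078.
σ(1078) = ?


Divisors of 1078: 1, 2, 7, 11, 14, 22, 49, 77, 98, 154, 539, 1078
Sum = 1 + 2 + 7 + 11 + 14 + 22 + 49 + 77 + 98 + 154 + 539 + 1078 = 2052

σ(1078) = 2052


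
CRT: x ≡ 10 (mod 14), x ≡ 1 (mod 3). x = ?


M = 14*3 = 42
M1 = M/14 = 3, M2 = M/3 = 14
M1^(-1) mod 14 = 5, M2^(-1) mod 3 = 2
x = 10*3*5 + 1*14*2 = 178
178 mod 42 = 10
Check: 10 mod 14 = 10 ✓, 10 mod 3 = 1 ✓

x ≡ 10 (mod 42)


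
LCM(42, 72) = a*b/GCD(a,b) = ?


GCD(42, 72) = 6
LCM = 42*72/6 = 3024/6 = 504

LCM = 504


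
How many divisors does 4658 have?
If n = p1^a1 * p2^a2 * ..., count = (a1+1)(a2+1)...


4658 = 2^1 × 17^1 × 137^1
d(4658) = (1+1) × (1+1) × (1+1) = 8

8 divisors


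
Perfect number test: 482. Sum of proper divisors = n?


Proper divisors of 482: 1, 2, 241
Sum = 1 + 2 + 241 = 244

No, 482 is not perfect (244 ≠ 482)


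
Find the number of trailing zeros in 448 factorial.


floor(448/5) = 89
floor(448/25) = 17
floor(448/125) = 3
Total = 109

109 trailing zeros


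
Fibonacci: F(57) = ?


Sequence: 1, 1, 2, 3, 5, 8, 13, 21, 34, 55, 89, 144, 233, 377, 610, 987, 1597, 2584, 4181, 6765, 10946, 17711, 28657, 46368, 75025, 121393, 196418, 317811, 514229, 832040, 1346269, 2178309, 3524578, 5702887, 9227465, 14930352, 24157817, 39088169, 63245986, 102334155, 165580141, 267914296, 433494437, 701408733, 1134903170, 1836311903, 2971215073, 4807526976, 7778742049, 12586269025, 20365011074, 32951280099, 53316291173, 86267571272, 139583862445, 225851433717, 365435296162
F(57) = 365435296162


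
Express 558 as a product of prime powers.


558 / 2 = 279
279 / 3 = 93
93 / 3 = 31
31 / 31 = 1
558 = 2 × 3^2 × 31


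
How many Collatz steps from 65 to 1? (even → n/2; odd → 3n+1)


65 → 196 → 98 → 49 → 148 → 74 → 37 → 112 → 56 → 28 → 14 → 7 → 22 → 11 → 34 → 17 → 52 → 26 → 13 → 40 → 20 → 10 → 5 → 16 → 8 → 4 → 2 → 1
Total steps = 27

27 steps


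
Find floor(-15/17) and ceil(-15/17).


-15/17 = -0.8824
floor = -1
ceil = 0

floor = -1, ceil = 0


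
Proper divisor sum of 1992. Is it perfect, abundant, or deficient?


Proper divisors: 1, 2, 3, 4, 6, 8, 12, 24, 83, 166, 249, 332, 498, 664, 996
Sum = 1 + 2 + 3 + 4 + 6 + 8 + 12 + 24 + 83 + 166 + 249 + 332 + 498 + 664 + 996 = 3048
3048 > 1992 → abundant

s(1992) = 3048 (abundant)


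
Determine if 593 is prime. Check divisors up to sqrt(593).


Check divisors up to sqrt(593) = 24.3516
No divisors found.
593 is prime.

Yes, 593 is prime


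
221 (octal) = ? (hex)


221 (base 8) = 145 (decimal)
145 (decimal) = 91 (base 16)


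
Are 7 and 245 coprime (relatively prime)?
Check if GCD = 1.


Euclidean algorithm:
245 = 35 * 7 + 0
GCD(7, 245) = 7

No, not coprime (GCD = 7)


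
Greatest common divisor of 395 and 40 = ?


395 = 9 * 40 + 35
40 = 1 * 35 + 5
35 = 7 * 5 + 0
GCD = 5


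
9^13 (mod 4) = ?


9^1 mod 4 = 1
9^2 mod 4 = 1
9^3 mod 4 = 1
9^4 mod 4 = 1
9^5 mod 4 = 1
9^6 mod 4 = 1
9^7 mod 4 = 1
9^8 mod 4 = 1
9^9 mod 4 = 1
9^10 mod 4 = 1
9^11 mod 4 = 1
9^12 mod 4 = 1
9^13 mod 4 = 1


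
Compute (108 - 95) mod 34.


108 - 95 = 13
13 mod 34 = 13


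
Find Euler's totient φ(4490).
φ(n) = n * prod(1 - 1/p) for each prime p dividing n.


4490 = 2 × 5 × 449
Prime factors: 2, 5, 449
φ(4490) = 4490 × (1-1/2) × (1-1/5) × (1-1/449)
= 4490 × 1/2 × 4/5 × 448/449 = 1792

φ(4490) = 1792


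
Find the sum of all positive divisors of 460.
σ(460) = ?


Divisors of 460: 1, 2, 4, 5, 10, 20, 23, 46, 92, 115, 230, 460
Sum = 1 + 2 + 4 + 5 + 10 + 20 + 23 + 46 + 92 + 115 + 230 + 460 = 1008

σ(460) = 1008


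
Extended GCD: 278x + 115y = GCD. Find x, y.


Tabular extended Euclidean (each row: r = 278*s + 115*t):
r=278, s=1, t=0
r=115, s=0, t=1
q=2: r=48, s=1, t=-2   [278*(1) + 115*(-2) = 48]
q=2: r=19, s=-2, t=5   [278*(-2) + 115*(5) = 19]
q=2: r=10, s=5, t=-12   [278*(5) + 115*(-12) = 10]
q=1: r=9, s=-7, t=17   [278*(-7) + 115*(17) = 9]
q=1: r=1, s=12, t=-29   [278*(12) + 115*(-29) = 1]
q=9: r=0, s=-115, t=278   [278*(-115) + 115*(278) = 0]
GCD = 1; from the row with r=1: x=12, y=-29
Check: 278*(12) + 115*(-29) = 3336 - 3335 = 1

GCD = 1, x = 12, y = -29


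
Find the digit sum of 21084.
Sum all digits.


2 + 1 + 0 + 8 + 4 = 15


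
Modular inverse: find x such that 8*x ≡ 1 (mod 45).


Use the extended Euclidean algorithm on (45, 8); each row r = 45*s + 8*t:
r=45, s=1, t=0
r=8, s=0, t=1
q=5: r=5, s=1, t=-5   [45*(1) + 8*(-5) = 5]
q=1: r=3, s=-1, t=6   [45*(-1) + 8*(6) = 3]
q=1: r=2, s=2, t=-11   [45*(2) + 8*(-11) = 2]
q=1: r=1, s=-3, t=17   [45*(-3) + 8*(17) = 1]
q=2: r=0, s=8, t=-45   [45*(8) + 8*(-45) = 0]
GCD = 1 with t = 17, so 8*(17) ≡ 1 (mod 45)
Inverse = 17 mod 45 = 17
Check: 8 * 17 = 136 ≡ 1 (mod 45)

8^(-1) ≡ 17 (mod 45)


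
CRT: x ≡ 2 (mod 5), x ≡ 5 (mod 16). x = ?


M = 5*16 = 80
M1 = M/5 = 16, M2 = M/16 = 5
M1^(-1) mod 5 = 1, M2^(-1) mod 16 = 13
x = 2*16*1 + 5*5*13 = 357
357 mod 80 = 37
Check: 37 mod 5 = 2 ✓, 37 mod 16 = 5 ✓

x ≡ 37 (mod 80)


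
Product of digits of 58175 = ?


5 × 8 × 1 × 7 × 5 = 1400


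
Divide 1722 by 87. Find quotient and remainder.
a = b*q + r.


1722 = 87 * 19 + 69
Check: 1653 + 69 = 1722

q = 19, r = 69


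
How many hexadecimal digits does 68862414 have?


68862414 in base 16 = 41AC1CE
Number of digits = 7

7 digits (base 16)


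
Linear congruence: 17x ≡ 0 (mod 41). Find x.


GCD(17, 41) = 1, unique solution
a^(-1) mod 41 = 29
x = 29 * 0 mod 41 = 0

x ≡ 0 (mod 41)


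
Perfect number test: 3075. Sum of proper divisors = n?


Proper divisors of 3075: 1, 3, 5, 15, 25, 41, 75, 123, 205, 615, 1025
Sum = 1 + 3 + 5 + 15 + 25 + 41 + 75 + 123 + 205 + 615 + 1025 = 2133

No, 3075 is not perfect (2133 ≠ 3075)


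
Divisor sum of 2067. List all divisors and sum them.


Divisors of 2067: 1, 3, 13, 39, 53, 159, 689, 2067
Sum = 1 + 3 + 13 + 39 + 53 + 159 + 689 + 2067 = 3024

σ(2067) = 3024


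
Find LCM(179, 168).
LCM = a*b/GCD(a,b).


GCD(179, 168) = 1
LCM = 179*168/1 = 30072/1 = 30072

LCM = 30072


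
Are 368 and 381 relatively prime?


Euclidean algorithm:
381 = 1 * 368 + 13
368 = 28 * 13 + 4
13 = 3 * 4 + 1
4 = 4 * 1 + 0
GCD(368, 381) = 1

Yes, coprime (GCD = 1)


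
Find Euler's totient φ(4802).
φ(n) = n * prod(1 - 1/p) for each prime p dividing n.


4802 = 2 × 7^4
Prime factors: 2, 7
φ(4802) = 4802 × (1-1/2) × (1-1/7)
= 4802 × 1/2 × 6/7 = 2058

φ(4802) = 2058


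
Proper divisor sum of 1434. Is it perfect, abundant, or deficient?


Proper divisors: 1, 2, 3, 6, 239, 478, 717
Sum = 1 + 2 + 3 + 6 + 239 + 478 + 717 = 1446
1446 > 1434 → abundant

s(1434) = 1446 (abundant)


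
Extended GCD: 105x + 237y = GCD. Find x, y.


Tabular extended Euclidean (each row: r = 105*s + 237*t):
r=105, s=1, t=0
r=237, s=0, t=1
q=0: r=105, s=1, t=0   [105*(1) + 237*(0) = 105]
q=2: r=27, s=-2, t=1   [105*(-2) + 237*(1) = 27]
q=3: r=24, s=7, t=-3   [105*(7) + 237*(-3) = 24]
q=1: r=3, s=-9, t=4   [105*(-9) + 237*(4) = 3]
q=8: r=0, s=79, t=-35   [105*(79) + 237*(-35) = 0]
GCD = 3; from the row with r=3: x=-9, y=4
Check: 105*(-9) + 237*(4) = -945 + 948 = 3

GCD = 3, x = -9, y = 4


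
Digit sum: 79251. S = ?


7 + 9 + 2 + 5 + 1 = 24


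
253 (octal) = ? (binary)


253 (base 8) = 171 (decimal)
171 (decimal) = 10101011 (base 2)


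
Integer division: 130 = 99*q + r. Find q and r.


130 = 99 * 1 + 31
Check: 99 + 31 = 130

q = 1, r = 31


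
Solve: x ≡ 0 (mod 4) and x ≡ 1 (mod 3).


M = 4*3 = 12
M1 = M/4 = 3, M2 = M/3 = 4
M1^(-1) mod 4 = 3, M2^(-1) mod 3 = 1
x = 0*3*3 + 1*4*1 = 4
4 mod 12 = 4
Check: 4 mod 4 = 0 ✓, 4 mod 3 = 1 ✓

x ≡ 4 (mod 12)


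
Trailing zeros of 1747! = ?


floor(1747/5) = 349
floor(1747/25) = 69
floor(1747/125) = 13
floor(1747/625) = 2
Total = 433

433 trailing zeros


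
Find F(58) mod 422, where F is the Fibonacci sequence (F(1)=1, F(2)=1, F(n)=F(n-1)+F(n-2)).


F(k) mod 422 for k=1..58:
1, 1, 2, 3, 5, 8, 13, 21, 34, 55, 89, 144, 233, 377, 188, 143, 331, 52, 383, 13, 396, 409, 383, 370, 331, 279, 188, 45, 233, 278, 89, 367, 34, 401, 13, 414, 5, 419, 2, 421, 1, 0, 1, 1, 2, 3, 5, 8, 13, 21, 34, 55, 89, 144, 233, 377, 188, 143
F(58) mod 422 = 143


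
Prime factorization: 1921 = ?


1921 / 17 = 113
113 / 113 = 1
1921 = 17 × 113


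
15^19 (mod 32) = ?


15^1 mod 32 = 15
15^2 mod 32 = 1
15^3 mod 32 = 15
15^4 mod 32 = 1
15^5 mod 32 = 15
15^6 mod 32 = 1
15^7 mod 32 = 15
15^8 mod 32 = 1
15^9 mod 32 = 15
15^10 mod 32 = 1
15^11 mod 32 = 15
15^12 mod 32 = 1
15^13 mod 32 = 15
15^14 mod 32 = 1
15^15 mod 32 = 15
15^16 mod 32 = 1
15^17 mod 32 = 15
15^18 mod 32 = 1
15^19 mod 32 = 15


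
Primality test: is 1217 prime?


Check divisors up to sqrt(1217) = 34.8855
No divisors found.
1217 is prime.

Yes, 1217 is prime


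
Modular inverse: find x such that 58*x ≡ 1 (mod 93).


Use the extended Euclidean algorithm on (93, 58); each row r = 93*s + 58*t:
r=93, s=1, t=0
r=58, s=0, t=1
q=1: r=35, s=1, t=-1   [93*(1) + 58*(-1) = 35]
q=1: r=23, s=-1, t=2   [93*(-1) + 58*(2) = 23]
q=1: r=12, s=2, t=-3   [93*(2) + 58*(-3) = 12]
q=1: r=11, s=-3, t=5   [93*(-3) + 58*(5) = 11]
q=1: r=1, s=5, t=-8   [93*(5) + 58*(-8) = 1]
q=11: r=0, s=-58, t=93   [93*(-58) + 58*(93) = 0]
GCD = 1 with t = -8, so 58*(-8) ≡ 1 (mod 93)
Inverse = -8 mod 93 = 85
Check: 58 * 85 = 4930 ≡ 1 (mod 93)

58^(-1) ≡ 85 (mod 93)


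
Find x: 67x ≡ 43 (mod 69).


GCD(67, 69) = 1, unique solution
a^(-1) mod 69 = 34
x = 34 * 43 mod 69 = 13

x ≡ 13 (mod 69)


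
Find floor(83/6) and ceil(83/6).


83/6 = 13.8333
floor = 13
ceil = 14

floor = 13, ceil = 14


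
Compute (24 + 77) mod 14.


24 + 77 = 101
101 mod 14 = 3


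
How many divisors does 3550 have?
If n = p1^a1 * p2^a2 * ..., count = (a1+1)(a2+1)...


3550 = 2^1 × 5^2 × 71^1
d(3550) = (1+1) × (2+1) × (1+1) = 12

12 divisors


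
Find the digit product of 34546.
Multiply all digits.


3 × 4 × 5 × 4 × 6 = 1440


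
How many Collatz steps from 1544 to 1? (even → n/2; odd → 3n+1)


1544 → 772 → 386 → 193 → 580 → 290 → 145 → 436 → 218 → 109 → 328 → 164 → 82 → 41 → 124 → 62 → 31 → 94 → 47 → 142 → 71 → 214 → 107 → 322 → 161 → 484 → 242 → 121 → 364 → 182 → 91 → 274 → 137 → 412 → 206 → 103 → 310 → 155 → 466 → 233 → 700 → 350 → 175 → 526 → 263 → 790 → 395 → 1186 → 593 → 1780 → 890 → 445 → 1336 → 668 → 334 → 167 → 502 → 251 → 754 → 377 → 1132 → 566 → 283 → 850 → 425 → 1276 → 638 → 319 → 958 → 479 → 1438 → 719 → 2158 → 1079 → 3238 → 1619 → 4858 → 2429 → 7288 → 3644 → 1822 → 911 → 2734 → 1367 → 4102 → 2051 → 6154 → 3077 → 9232 → 4616 → 2308 → 1154 → 577 → 1732 → 866 → 433 → 1300 → 650 → 325 → 976 → 488 → 244 → 122 → 61 → 184 → 92 → 46 → 23 → 70 → 35 → 106 → 53 → 160 → 80 → 40 → 20 → 10 → 5 → 16 → 8 → 4 → 2 → 1
Total steps = 122

122 steps


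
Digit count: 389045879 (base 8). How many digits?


389045879 in base 8 = 2714057167
Number of digits = 10

10 digits (base 8)


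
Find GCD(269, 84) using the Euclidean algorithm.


269 = 3 * 84 + 17
84 = 4 * 17 + 16
17 = 1 * 16 + 1
16 = 16 * 1 + 0
GCD = 1


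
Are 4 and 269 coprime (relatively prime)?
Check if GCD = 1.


Euclidean algorithm:
269 = 67 * 4 + 1
4 = 4 * 1 + 0
GCD(4, 269) = 1

Yes, coprime (GCD = 1)


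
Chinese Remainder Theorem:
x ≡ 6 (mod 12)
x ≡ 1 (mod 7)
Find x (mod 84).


M = 12*7 = 84
M1 = M/12 = 7, M2 = M/7 = 12
M1^(-1) mod 12 = 7, M2^(-1) mod 7 = 3
x = 6*7*7 + 1*12*3 = 330
330 mod 84 = 78
Check: 78 mod 12 = 6 ✓, 78 mod 7 = 1 ✓

x ≡ 78 (mod 84)


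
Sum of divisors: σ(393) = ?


Divisors of 393: 1, 3, 131, 393
Sum = 1 + 3 + 131 + 393 = 528

σ(393) = 528


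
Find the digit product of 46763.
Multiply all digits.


4 × 6 × 7 × 6 × 3 = 3024


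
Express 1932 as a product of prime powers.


1932 / 2 = 966
966 / 2 = 483
483 / 3 = 161
161 / 7 = 23
23 / 23 = 1
1932 = 2^2 × 3 × 7 × 23


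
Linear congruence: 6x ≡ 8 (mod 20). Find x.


GCD(6, 20) = 2 divides 8
Divide: 3x ≡ 4 (mod 10)
x ≡ 8 (mod 10)


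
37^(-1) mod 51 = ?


Use the extended Euclidean algorithm on (51, 37); each row r = 51*s + 37*t:
r=51, s=1, t=0
r=37, s=0, t=1
q=1: r=14, s=1, t=-1   [51*(1) + 37*(-1) = 14]
q=2: r=9, s=-2, t=3   [51*(-2) + 37*(3) = 9]
q=1: r=5, s=3, t=-4   [51*(3) + 37*(-4) = 5]
q=1: r=4, s=-5, t=7   [51*(-5) + 37*(7) = 4]
q=1: r=1, s=8, t=-11   [51*(8) + 37*(-11) = 1]
q=4: r=0, s=-37, t=51   [51*(-37) + 37*(51) = 0]
GCD = 1 with t = -11, so 37*(-11) ≡ 1 (mod 51)
Inverse = -11 mod 51 = 40
Check: 37 * 40 = 1480 ≡ 1 (mod 51)

37^(-1) ≡ 40 (mod 51)


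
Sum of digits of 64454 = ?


6 + 4 + 4 + 5 + 4 = 23


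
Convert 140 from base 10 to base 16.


140 (base 10) = 140 (decimal)
140 (decimal) = 8C (base 16)


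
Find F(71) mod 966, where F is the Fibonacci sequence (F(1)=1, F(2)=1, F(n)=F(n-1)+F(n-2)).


F(k) mod 966 for k=1..71:
1, 1, 2, 3, 5, 8, 13, 21, 34, 55, 89, 144, 233, 377, 610, 21, 631, 652, 317, 3, 320, 323, 643, 0, 643, 643, 320, 963, 317, 314, 631, 945, 610, 589, 233, 822, 89, 911, 34, 945, 13, 958, 5, 963, 2, 965, 1, 0, 1, 1, 2, 3, 5, 8, 13, 21, 34, 55, 89, 144, 233, 377, 610, 21, 631, 652, 317, 3, 320, 323, 643
F(71) mod 966 = 643


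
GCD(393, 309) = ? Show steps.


393 = 1 * 309 + 84
309 = 3 * 84 + 57
84 = 1 * 57 + 27
57 = 2 * 27 + 3
27 = 9 * 3 + 0
GCD = 3


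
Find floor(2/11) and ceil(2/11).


2/11 = 0.1818
floor = 0
ceil = 1

floor = 0, ceil = 1


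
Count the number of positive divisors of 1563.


1563 = 3^1 × 521^1
d(1563) = (1+1) × (1+1) = 4

4 divisors


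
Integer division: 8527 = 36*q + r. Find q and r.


8527 = 36 * 236 + 31
Check: 8496 + 31 = 8527

q = 236, r = 31


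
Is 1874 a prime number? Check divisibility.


1874 / 2 = 937 (exact division)
1874 is NOT prime.

No, 1874 is not prime


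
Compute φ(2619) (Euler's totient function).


2619 = 3^3 × 97
Prime factors: 3, 97
φ(2619) = 2619 × (1-1/3) × (1-1/97)
= 2619 × 2/3 × 96/97 = 1728

φ(2619) = 1728


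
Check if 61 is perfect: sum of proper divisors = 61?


Proper divisors of 61: 1
Sum = 1 = 1

No, 61 is not perfect (1 ≠ 61)


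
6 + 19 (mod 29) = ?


6 + 19 = 25
25 mod 29 = 25


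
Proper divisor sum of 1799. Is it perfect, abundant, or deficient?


Proper divisors: 1, 7, 257
Sum = 1 + 7 + 257 = 265
265 < 1799 → deficient

s(1799) = 265 (deficient)


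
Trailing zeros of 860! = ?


floor(860/5) = 172
floor(860/25) = 34
floor(860/125) = 6
floor(860/625) = 1
Total = 213

213 trailing zeros


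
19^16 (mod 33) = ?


19^1 mod 33 = 19
19^2 mod 33 = 31
19^3 mod 33 = 28
19^4 mod 33 = 4
19^5 mod 33 = 10
19^6 mod 33 = 25
19^7 mod 33 = 13
19^8 mod 33 = 16
19^9 mod 33 = 7
19^10 mod 33 = 1
19^11 mod 33 = 19
19^12 mod 33 = 31
19^13 mod 33 = 28
19^14 mod 33 = 4
19^15 mod 33 = 10
19^16 mod 33 = 25


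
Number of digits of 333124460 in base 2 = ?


333124460 in base 2 = 10011110110110001001101101100
Number of digits = 29

29 digits (base 2)


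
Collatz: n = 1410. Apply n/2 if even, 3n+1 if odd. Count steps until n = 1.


1410 → 705 → 2116 → 1058 → 529 → 1588 → 794 → 397 → 1192 → 596 → 298 → 149 → 448 → 224 → 112 → 56 → 28 → 14 → 7 → 22 → 11 → 34 → 17 → 52 → 26 → 13 → 40 → 20 → 10 → 5 → 16 → 8 → 4 → 2 → 1
Total steps = 34

34 steps


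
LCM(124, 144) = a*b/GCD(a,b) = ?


GCD(124, 144) = 4
LCM = 124*144/4 = 17856/4 = 4464

LCM = 4464


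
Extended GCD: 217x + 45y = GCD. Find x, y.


Tabular extended Euclidean (each row: r = 217*s + 45*t):
r=217, s=1, t=0
r=45, s=0, t=1
q=4: r=37, s=1, t=-4   [217*(1) + 45*(-4) = 37]
q=1: r=8, s=-1, t=5   [217*(-1) + 45*(5) = 8]
q=4: r=5, s=5, t=-24   [217*(5) + 45*(-24) = 5]
q=1: r=3, s=-6, t=29   [217*(-6) + 45*(29) = 3]
q=1: r=2, s=11, t=-53   [217*(11) + 45*(-53) = 2]
q=1: r=1, s=-17, t=82   [217*(-17) + 45*(82) = 1]
q=2: r=0, s=45, t=-217   [217*(45) + 45*(-217) = 0]
GCD = 1; from the row with r=1: x=-17, y=82
Check: 217*(-17) + 45*(82) = -3689 + 3690 = 1

GCD = 1, x = -17, y = 82


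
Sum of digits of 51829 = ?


5 + 1 + 8 + 2 + 9 = 25


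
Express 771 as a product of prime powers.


771 / 3 = 257
257 / 257 = 1
771 = 3 × 257


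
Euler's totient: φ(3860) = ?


3860 = 2^2 × 5 × 193
Prime factors: 2, 5, 193
φ(3860) = 3860 × (1-1/2) × (1-1/5) × (1-1/193)
= 3860 × 1/2 × 4/5 × 192/193 = 1536

φ(3860) = 1536


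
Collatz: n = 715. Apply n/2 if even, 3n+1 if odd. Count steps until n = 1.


715 → 2146 → 1073 → 3220 → 1610 → 805 → 2416 → 1208 → 604 → 302 → 151 → 454 → 227 → 682 → 341 → 1024 → 512 → 256 → 128 → 64 → 32 → 16 → 8 → 4 → 2 → 1
Total steps = 25

25 steps


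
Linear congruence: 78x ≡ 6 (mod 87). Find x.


GCD(78, 87) = 3 divides 6
Divide: 26x ≡ 2 (mod 29)
x ≡ 9 (mod 29)


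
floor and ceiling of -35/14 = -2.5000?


-35/14 = -2.5000
floor = -3
ceil = -2

floor = -3, ceil = -2


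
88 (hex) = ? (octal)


88 (base 16) = 136 (decimal)
136 (decimal) = 210 (base 8)


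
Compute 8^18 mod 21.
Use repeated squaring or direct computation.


8^1 mod 21 = 8
8^2 mod 21 = 1
8^3 mod 21 = 8
8^4 mod 21 = 1
8^5 mod 21 = 8
8^6 mod 21 = 1
8^7 mod 21 = 8
8^8 mod 21 = 1
8^9 mod 21 = 8
8^10 mod 21 = 1
8^11 mod 21 = 8
8^12 mod 21 = 1
8^13 mod 21 = 8
8^14 mod 21 = 1
8^15 mod 21 = 8
8^16 mod 21 = 1
8^17 mod 21 = 8
8^18 mod 21 = 1


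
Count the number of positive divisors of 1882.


1882 = 2^1 × 941^1
d(1882) = (1+1) × (1+1) = 4

4 divisors


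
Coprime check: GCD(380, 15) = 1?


Euclidean algorithm:
380 = 25 * 15 + 5
15 = 3 * 5 + 0
GCD(380, 15) = 5

No, not coprime (GCD = 5)


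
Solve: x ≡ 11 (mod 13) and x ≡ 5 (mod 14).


M = 13*14 = 182
M1 = M/13 = 14, M2 = M/14 = 13
M1^(-1) mod 13 = 1, M2^(-1) mod 14 = 13
x = 11*14*1 + 5*13*13 = 999
999 mod 182 = 89
Check: 89 mod 13 = 11 ✓, 89 mod 14 = 5 ✓

x ≡ 89 (mod 182)


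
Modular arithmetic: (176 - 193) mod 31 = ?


176 - 193 = -17
-17 mod 31 = 14


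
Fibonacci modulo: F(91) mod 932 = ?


F(k) mod 932 for k=1..91:
1, 1, 2, 3, 5, 8, 13, 21, 34, 55, 89, 144, 233, 377, 610, 55, 665, 720, 453, 241, 694, 3, 697, 700, 465, 233, 698, 931, 697, 696, 461, 225, 686, 911, 665, 644, 377, 89, 466, 555, 89, 644, 733, 445, 246, 691, 5, 696, 701, 465, 234, 699, 1, 700, 701, 469, 238, 707, 13, 720, 733, 521, 322, 843, 233, 144, 377, 521, 898, 487, 453, 8, 461, 469, 930, 467, 465, 0, 465, 465, 930, 463, 461, 924, 453, 445, 898, 411, 377, 788, 233
F(91) mod 932 = 233
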